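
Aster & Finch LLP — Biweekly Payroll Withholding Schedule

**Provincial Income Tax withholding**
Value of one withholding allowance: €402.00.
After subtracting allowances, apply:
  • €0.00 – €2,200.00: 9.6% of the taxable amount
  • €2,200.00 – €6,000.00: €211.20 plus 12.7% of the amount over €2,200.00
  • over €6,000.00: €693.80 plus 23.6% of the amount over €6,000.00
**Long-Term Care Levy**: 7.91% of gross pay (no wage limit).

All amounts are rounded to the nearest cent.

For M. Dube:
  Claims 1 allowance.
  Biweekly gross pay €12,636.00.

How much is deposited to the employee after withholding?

Provincial Income Tax: taxable = €12,636.00 − 1×€402.00 = €12,234.00
  €693.80 + 23.6% × (€12,234.00 − €6,000.00) = €693.80 + 23.6% × €6,234.00 = €2,165.02
Long-Term Care Levy: 7.91% × €12,636.00 = €999.51
Total withheld: €2,165.02 + €999.51 = €3,164.53
Net pay: €12,636.00 − €3,164.53 = €9,471.47

€9,471.47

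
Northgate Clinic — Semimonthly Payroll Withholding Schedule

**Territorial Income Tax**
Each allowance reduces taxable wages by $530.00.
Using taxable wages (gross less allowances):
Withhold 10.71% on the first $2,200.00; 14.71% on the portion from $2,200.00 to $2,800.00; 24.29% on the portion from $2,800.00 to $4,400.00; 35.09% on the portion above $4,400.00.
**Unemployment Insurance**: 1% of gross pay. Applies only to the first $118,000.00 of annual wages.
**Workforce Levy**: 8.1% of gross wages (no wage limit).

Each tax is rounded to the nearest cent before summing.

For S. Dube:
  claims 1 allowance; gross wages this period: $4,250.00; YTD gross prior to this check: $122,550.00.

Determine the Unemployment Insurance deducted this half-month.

Unemployment Insurance: YTD $122,550.00 ≥ cap $118,000.00 → $0.00

$0.00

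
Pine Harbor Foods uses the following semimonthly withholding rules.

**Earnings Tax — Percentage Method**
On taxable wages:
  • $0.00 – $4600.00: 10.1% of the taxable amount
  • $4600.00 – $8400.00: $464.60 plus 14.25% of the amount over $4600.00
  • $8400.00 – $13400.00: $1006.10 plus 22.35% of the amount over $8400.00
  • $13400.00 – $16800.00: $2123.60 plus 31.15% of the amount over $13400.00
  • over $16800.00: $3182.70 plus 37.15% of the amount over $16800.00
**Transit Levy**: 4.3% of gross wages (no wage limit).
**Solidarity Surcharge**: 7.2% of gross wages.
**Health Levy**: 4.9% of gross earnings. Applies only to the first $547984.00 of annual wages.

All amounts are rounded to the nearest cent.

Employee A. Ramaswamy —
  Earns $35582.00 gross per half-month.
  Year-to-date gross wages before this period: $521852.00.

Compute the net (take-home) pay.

Earnings Tax: taxable = $35582.00
  $3182.70 + 37.15% × ($35582.00 − $16800.00) = $3182.70 + 37.15% × $18782.00 = $10160.21
Transit Levy: 4.3% × $35582.00 = $1530.03
Solidarity Surcharge: 7.2% × $35582.00 = $2561.90
Health Levy: cap $547984.00 − YTD $521852.00 = $26132.00 subject; 4.9% × $26132.00 = $1280.47
Total withheld: $10160.21 + $1530.03 + $2561.90 + $1280.47 = $15532.61
Net pay: $35582.00 − $15532.61 = $20049.39

$20049.39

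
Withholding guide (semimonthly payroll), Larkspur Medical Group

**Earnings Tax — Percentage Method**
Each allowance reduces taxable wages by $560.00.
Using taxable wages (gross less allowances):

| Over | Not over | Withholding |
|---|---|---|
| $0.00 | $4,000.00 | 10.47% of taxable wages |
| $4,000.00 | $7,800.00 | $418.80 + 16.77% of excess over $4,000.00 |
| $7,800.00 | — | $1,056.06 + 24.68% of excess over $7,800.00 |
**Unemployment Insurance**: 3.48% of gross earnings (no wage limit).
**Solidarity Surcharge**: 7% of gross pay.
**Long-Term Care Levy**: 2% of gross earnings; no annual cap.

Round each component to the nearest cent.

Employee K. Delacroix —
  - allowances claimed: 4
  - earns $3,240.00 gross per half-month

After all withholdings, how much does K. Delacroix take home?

$2,730.95

Earnings Tax: taxable = $3,240.00 − 4×$560.00 = $1,000.00
  10.47% × $1,000.00 = $104.70
Unemployment Insurance: 3.48% × $3,240.00 = $112.75
Solidarity Surcharge: 7% × $3,240.00 = $226.80
Long-Term Care Levy: 2% × $3,240.00 = $64.80
Total withheld: $104.70 + $112.75 + $226.80 + $64.80 = $509.05
Net pay: $3,240.00 − $509.05 = $2,730.95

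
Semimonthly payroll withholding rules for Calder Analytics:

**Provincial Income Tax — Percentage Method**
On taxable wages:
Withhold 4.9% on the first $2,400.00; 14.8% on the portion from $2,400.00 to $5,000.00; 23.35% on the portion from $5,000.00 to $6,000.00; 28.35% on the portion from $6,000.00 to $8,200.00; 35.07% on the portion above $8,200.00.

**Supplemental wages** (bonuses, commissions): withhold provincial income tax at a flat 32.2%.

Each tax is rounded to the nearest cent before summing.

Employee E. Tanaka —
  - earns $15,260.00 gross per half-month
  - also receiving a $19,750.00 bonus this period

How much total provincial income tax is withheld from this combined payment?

$10,195.04

Provincial Income Tax: taxable = $15,260.00
  $1,359.60 + 35.07% × ($15,260.00 − $8,200.00) = $1,359.60 + 35.07% × $7,060.00 = $3,835.54
Supplemental (32.2% flat on bonus): 32.2% × $19,750.00 = $6,359.50
Total provincial income tax: $3,835.54 + $6,359.50 = $10,195.04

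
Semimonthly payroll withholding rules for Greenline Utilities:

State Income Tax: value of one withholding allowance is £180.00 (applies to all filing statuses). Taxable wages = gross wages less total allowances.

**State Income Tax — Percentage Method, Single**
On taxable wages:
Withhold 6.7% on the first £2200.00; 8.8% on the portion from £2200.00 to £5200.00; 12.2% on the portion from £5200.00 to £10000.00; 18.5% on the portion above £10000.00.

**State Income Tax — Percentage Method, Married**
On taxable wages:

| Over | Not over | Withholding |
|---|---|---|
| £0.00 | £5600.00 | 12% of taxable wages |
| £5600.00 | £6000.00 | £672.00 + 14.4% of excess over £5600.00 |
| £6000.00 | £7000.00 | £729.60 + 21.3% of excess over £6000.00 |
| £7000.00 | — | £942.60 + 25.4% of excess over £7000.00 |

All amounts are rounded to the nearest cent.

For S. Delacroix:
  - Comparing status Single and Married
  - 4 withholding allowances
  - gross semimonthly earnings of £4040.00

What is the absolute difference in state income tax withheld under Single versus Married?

£152.44

State Income Tax (Single): taxable = £4040.00 − 4×£180.00 = £3320.00
  £147.40 + 8.8% × (£3320.00 − £2200.00) = £147.40 + 8.8% × £1120.00 = £245.96
State Income Tax (Married): taxable = £4040.00 − 4×£180.00 = £3320.00
  12% × £3320.00 = £398.40
Difference: |£245.96 − £398.40| = £152.44 (higher under Married)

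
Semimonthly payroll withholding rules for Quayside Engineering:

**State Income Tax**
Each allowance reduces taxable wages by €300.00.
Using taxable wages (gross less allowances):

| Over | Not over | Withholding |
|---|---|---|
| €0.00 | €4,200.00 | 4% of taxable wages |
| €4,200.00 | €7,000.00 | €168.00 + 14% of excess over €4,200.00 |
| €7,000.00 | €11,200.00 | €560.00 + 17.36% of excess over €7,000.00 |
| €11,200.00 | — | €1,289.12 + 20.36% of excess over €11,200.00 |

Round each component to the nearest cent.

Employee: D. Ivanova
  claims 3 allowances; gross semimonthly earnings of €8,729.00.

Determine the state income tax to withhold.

State Income Tax: taxable = €8,729.00 − 3×€300.00 = €7,829.00
  €560.00 + 17.36% × (€7,829.00 − €7,000.00) = €560.00 + 17.36% × €829.00 = €703.91

€703.91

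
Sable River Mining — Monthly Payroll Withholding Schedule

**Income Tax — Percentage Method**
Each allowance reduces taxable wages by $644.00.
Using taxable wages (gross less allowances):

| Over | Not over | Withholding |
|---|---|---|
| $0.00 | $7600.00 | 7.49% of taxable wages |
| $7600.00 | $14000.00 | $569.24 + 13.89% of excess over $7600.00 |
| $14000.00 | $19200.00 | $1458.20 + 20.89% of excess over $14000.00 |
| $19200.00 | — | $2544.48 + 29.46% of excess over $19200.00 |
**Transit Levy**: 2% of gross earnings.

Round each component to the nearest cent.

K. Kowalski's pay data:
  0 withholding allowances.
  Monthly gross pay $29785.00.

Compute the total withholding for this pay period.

$6258.52

Income Tax: taxable = $29785.00
  $2544.48 + 29.46% × ($29785.00 − $19200.00) = $2544.48 + 29.46% × $10585.00 = $5662.82
Transit Levy: 2% × $29785.00 = $595.70
Total: $5662.82 + $595.70 = $6258.52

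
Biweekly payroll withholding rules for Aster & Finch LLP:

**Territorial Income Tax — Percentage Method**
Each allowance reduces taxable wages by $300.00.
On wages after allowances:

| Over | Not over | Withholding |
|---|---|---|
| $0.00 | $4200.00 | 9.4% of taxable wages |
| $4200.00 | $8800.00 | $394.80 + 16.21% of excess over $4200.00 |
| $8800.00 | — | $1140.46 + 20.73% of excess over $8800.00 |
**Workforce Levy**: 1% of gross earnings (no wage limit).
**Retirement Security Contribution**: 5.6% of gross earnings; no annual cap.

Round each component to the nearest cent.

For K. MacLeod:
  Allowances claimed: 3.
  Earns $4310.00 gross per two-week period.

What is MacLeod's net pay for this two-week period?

$3705.00

Territorial Income Tax: taxable = $4310.00 − 3×$300.00 = $3410.00
  9.4% × $3410.00 = $320.54
Workforce Levy: 1% × $4310.00 = $43.10
Retirement Security Contribution: 5.6% × $4310.00 = $241.36
Total withheld: $320.54 + $43.10 + $241.36 = $605.00
Net pay: $4310.00 − $605.00 = $3705.00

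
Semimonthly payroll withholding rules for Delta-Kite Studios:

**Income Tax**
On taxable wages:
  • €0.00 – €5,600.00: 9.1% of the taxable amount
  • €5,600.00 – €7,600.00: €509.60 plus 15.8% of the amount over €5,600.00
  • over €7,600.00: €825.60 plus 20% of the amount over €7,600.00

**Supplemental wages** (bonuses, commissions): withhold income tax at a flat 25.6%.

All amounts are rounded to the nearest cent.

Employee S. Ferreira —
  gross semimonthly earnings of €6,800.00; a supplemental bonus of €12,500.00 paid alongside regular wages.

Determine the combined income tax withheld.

Income Tax: taxable = €6,800.00
  €509.60 + 15.8% × (€6,800.00 − €5,600.00) = €509.60 + 15.8% × €1,200.00 = €699.20
Supplemental (25.6% flat on bonus): 25.6% × €12,500.00 = €3,200.00
Total income tax: €699.20 + €3,200.00 = €3,899.20

€3,899.20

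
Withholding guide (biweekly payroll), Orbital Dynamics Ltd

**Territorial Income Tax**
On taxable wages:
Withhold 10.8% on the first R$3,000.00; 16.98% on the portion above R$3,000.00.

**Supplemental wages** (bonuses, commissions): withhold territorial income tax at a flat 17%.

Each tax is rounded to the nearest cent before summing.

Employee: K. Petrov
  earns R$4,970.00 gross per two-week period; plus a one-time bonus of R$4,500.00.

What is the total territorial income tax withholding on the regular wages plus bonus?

Territorial Income Tax: taxable = R$4,970.00
  R$324.00 + 16.98% × (R$4,970.00 − R$3,000.00) = R$324.00 + 16.98% × R$1,970.00 = R$658.51
Supplemental (17% flat on bonus): 17% × R$4,500.00 = R$765.00
Total territorial income tax: R$658.51 + R$765.00 = R$1,423.51

R$1,423.51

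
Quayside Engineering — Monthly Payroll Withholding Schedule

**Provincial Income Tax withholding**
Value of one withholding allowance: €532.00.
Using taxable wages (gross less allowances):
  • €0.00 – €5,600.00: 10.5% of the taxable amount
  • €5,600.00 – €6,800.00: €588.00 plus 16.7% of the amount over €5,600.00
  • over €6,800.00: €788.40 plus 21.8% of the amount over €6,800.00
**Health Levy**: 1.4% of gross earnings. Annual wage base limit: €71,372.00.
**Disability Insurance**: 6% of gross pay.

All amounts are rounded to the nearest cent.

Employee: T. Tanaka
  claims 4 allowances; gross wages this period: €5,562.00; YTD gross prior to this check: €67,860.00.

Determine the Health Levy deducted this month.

€49.17

Health Levy: cap €71,372.00 − YTD €67,860.00 = €3,512.00 subject; 1.4% × €3,512.00 = €49.17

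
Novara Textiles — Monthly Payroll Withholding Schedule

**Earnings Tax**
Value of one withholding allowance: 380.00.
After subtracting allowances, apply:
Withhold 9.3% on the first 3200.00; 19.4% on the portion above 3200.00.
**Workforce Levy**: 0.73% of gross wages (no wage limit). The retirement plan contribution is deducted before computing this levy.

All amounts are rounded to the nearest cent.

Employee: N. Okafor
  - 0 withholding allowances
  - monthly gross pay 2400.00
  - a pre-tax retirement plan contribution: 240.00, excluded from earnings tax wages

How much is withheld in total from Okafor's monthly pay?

Earnings Tax: taxable = 2400.00 − 240.00 = 2160.00
  9.3% × 2160.00 = 200.88
Workforce Levy: 0.73% × 2160.00 = 15.77
Total: 200.88 + 15.77 = 216.65

216.65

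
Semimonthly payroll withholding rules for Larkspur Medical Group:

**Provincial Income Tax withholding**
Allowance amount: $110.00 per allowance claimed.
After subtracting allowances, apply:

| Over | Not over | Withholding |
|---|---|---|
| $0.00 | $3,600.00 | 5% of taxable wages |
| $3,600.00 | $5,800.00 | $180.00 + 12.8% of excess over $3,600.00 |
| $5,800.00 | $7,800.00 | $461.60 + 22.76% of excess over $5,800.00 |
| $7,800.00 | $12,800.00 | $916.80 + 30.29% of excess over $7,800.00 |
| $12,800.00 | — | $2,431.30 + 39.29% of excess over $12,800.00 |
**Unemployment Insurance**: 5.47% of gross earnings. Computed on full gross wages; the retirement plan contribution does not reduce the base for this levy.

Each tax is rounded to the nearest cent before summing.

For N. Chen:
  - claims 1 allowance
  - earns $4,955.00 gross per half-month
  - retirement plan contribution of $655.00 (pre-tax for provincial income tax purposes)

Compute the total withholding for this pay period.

Provincial Income Tax: taxable = $4,955.00 − $655.00 − 1×$110.00 = $4,190.00
  $180.00 + 12.8% × ($4,190.00 − $3,600.00) = $180.00 + 12.8% × $590.00 = $255.52
Unemployment Insurance: 5.47% × $4,955.00 = $271.04
Total: $255.52 + $271.04 = $526.56

$526.56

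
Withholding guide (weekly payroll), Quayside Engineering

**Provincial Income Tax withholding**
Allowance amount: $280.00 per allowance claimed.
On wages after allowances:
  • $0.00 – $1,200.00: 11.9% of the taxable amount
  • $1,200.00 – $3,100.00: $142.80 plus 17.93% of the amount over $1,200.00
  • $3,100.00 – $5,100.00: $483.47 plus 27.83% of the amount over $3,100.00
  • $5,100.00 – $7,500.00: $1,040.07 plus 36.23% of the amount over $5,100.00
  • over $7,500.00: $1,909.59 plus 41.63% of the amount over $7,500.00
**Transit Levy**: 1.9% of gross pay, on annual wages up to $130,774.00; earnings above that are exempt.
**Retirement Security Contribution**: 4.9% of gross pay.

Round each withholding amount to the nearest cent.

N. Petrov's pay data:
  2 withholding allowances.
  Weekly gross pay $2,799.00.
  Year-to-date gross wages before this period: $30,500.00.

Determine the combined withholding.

Provincial Income Tax: taxable = $2,799.00 − 2×$280.00 = $2,239.00
  $142.80 + 17.93% × ($2,239.00 − $1,200.00) = $142.80 + 17.93% × $1,039.00 = $329.09
Transit Levy: 1.9% × $2,799.00 = $53.18
Retirement Security Contribution: 4.9% × $2,799.00 = $137.15
Total: $329.09 + $53.18 + $137.15 = $519.42

$519.42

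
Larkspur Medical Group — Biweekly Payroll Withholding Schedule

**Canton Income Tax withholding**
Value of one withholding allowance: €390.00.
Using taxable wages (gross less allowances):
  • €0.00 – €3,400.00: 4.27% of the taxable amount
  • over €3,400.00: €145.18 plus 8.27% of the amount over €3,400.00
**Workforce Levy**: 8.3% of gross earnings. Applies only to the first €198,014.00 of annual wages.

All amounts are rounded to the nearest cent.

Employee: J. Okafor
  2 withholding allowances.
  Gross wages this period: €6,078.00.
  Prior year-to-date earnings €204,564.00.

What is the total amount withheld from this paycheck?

Canton Income Tax: taxable = €6,078.00 − 2×€390.00 = €5,298.00
  €145.18 + 8.27% × (€5,298.00 − €3,400.00) = €145.18 + 8.27% × €1,898.00 = €302.14
Workforce Levy: YTD €204,564.00 ≥ cap €198,014.00 → €0.00
Total: €302.14 + €0.00 = €302.14

€302.14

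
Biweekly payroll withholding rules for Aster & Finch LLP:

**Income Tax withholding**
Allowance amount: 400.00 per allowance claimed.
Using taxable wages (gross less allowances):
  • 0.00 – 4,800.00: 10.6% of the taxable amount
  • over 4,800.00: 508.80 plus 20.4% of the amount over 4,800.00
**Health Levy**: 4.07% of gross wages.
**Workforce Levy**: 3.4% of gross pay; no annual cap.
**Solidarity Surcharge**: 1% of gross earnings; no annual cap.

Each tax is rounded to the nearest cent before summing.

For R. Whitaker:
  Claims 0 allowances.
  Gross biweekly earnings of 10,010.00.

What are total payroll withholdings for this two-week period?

2,419.49

Income Tax: taxable = 10,010.00
  508.80 + 20.4% × (10,010.00 − 4,800.00) = 508.80 + 20.4% × 5,210.00 = 1,571.64
Health Levy: 4.07% × 10,010.00 = 407.41
Workforce Levy: 3.4% × 10,010.00 = 340.34
Solidarity Surcharge: 1% × 10,010.00 = 100.10
Total: 1,571.64 + 407.41 + 340.34 + 100.10 = 2,419.49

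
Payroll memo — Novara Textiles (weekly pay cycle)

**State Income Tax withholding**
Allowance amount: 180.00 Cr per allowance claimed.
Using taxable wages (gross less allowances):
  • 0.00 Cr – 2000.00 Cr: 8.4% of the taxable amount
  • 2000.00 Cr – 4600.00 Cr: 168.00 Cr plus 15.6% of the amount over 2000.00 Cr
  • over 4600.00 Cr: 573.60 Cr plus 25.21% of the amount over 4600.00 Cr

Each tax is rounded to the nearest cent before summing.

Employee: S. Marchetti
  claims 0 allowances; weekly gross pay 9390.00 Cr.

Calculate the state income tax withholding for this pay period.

1781.16 Cr

State Income Tax: taxable = 9390.00 Cr
  573.60 Cr + 25.21% × (9390.00 Cr − 4600.00 Cr) = 573.60 Cr + 25.21% × 4790.00 Cr = 1781.16 Cr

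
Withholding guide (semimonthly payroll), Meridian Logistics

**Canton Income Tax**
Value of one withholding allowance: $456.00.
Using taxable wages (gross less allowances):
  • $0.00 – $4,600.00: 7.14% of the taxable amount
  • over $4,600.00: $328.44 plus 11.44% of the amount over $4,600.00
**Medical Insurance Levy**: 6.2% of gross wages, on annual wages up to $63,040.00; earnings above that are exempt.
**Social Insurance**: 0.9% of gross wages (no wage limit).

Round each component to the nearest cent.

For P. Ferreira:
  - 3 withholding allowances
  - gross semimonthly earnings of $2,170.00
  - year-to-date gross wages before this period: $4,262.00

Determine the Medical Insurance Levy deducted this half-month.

$134.54

Medical Insurance Levy: 6.2% × $2,170.00 = $134.54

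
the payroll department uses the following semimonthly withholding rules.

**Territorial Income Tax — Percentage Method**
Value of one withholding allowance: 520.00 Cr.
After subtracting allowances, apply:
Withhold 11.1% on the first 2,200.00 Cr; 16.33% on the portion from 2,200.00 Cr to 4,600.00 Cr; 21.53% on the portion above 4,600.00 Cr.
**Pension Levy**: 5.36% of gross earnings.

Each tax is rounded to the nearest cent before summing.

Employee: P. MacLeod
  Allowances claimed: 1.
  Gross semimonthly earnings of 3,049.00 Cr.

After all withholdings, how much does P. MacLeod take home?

Territorial Income Tax: taxable = 3,049.00 Cr − 1×520.00 Cr = 2,529.00 Cr
  244.20 Cr + 16.33% × (2,529.00 Cr − 2,200.00 Cr) = 244.20 Cr + 16.33% × 329.00 Cr = 297.93 Cr
Pension Levy: 5.36% × 3,049.00 Cr = 163.43 Cr
Total withheld: 297.93 Cr + 163.43 Cr = 461.36 Cr
Net pay: 3,049.00 Cr − 461.36 Cr = 2,587.64 Cr

2,587.64 Cr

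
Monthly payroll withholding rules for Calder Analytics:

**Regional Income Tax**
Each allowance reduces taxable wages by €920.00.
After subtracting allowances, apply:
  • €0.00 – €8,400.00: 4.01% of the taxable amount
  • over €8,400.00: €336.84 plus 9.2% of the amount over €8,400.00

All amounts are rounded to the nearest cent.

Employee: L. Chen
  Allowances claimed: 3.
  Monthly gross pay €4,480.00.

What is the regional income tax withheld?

€68.97

Regional Income Tax: taxable = €4,480.00 − 3×€920.00 = €1,720.00
  4.01% × €1,720.00 = €68.97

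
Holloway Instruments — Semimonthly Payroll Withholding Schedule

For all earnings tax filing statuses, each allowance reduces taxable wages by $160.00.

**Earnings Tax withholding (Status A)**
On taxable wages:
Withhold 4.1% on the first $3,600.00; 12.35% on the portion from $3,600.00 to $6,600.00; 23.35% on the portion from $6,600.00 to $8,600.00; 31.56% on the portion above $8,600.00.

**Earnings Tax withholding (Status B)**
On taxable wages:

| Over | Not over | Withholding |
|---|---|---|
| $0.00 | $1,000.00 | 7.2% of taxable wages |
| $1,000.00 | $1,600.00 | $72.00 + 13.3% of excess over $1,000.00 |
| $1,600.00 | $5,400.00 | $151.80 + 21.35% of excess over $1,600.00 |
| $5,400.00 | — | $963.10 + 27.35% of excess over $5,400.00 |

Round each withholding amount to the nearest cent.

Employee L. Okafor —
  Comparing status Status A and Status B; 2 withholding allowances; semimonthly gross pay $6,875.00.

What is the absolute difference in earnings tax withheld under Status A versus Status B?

$766.45

Earnings Tax (Status A): taxable = $6,875.00 − 2×$160.00 = $6,555.00
  $147.60 + 12.35% × ($6,555.00 − $3,600.00) = $147.60 + 12.35% × $2,955.00 = $512.54
Earnings Tax (Status B): taxable = $6,875.00 − 2×$160.00 = $6,555.00
  $963.10 + 27.35% × ($6,555.00 − $5,400.00) = $963.10 + 27.35% × $1,155.00 = $1,278.99
Difference: |$512.54 − $1,278.99| = $766.45 (higher under Status B)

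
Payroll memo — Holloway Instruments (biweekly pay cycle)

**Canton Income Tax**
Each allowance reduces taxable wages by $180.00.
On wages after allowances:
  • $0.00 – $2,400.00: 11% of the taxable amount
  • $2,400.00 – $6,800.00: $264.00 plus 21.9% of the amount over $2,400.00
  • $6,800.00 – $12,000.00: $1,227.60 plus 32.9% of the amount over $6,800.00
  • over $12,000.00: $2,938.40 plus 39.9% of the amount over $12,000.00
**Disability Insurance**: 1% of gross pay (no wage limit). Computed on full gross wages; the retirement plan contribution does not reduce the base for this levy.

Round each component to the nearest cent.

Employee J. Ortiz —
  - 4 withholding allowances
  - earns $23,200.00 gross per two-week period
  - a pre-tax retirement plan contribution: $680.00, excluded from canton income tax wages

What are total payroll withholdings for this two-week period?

$7,080.60

Canton Income Tax: taxable = $23,200.00 − $680.00 − 4×$180.00 = $21,800.00
  $2,938.40 + 39.9% × ($21,800.00 − $12,000.00) = $2,938.40 + 39.9% × $9,800.00 = $6,848.60
Disability Insurance: 1% × $23,200.00 = $232.00
Total: $6,848.60 + $232.00 = $7,080.60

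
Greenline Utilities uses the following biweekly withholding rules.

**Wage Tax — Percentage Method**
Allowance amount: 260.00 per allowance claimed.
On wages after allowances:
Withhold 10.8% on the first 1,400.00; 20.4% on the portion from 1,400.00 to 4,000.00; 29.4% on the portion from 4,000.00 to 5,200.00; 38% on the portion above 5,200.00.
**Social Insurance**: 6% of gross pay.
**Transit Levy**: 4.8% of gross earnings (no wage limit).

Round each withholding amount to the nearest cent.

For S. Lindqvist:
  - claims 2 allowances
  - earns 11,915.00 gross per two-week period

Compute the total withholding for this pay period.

Wage Tax: taxable = 11,915.00 − 2×260.00 = 11,395.00
  1,034.40 + 38% × (11,395.00 − 5,200.00) = 1,034.40 + 38% × 6,195.00 = 3,388.50
Social Insurance: 6% × 11,915.00 = 714.90
Transit Levy: 4.8% × 11,915.00 = 571.92
Total: 3,388.50 + 714.90 + 571.92 = 4,675.32

4,675.32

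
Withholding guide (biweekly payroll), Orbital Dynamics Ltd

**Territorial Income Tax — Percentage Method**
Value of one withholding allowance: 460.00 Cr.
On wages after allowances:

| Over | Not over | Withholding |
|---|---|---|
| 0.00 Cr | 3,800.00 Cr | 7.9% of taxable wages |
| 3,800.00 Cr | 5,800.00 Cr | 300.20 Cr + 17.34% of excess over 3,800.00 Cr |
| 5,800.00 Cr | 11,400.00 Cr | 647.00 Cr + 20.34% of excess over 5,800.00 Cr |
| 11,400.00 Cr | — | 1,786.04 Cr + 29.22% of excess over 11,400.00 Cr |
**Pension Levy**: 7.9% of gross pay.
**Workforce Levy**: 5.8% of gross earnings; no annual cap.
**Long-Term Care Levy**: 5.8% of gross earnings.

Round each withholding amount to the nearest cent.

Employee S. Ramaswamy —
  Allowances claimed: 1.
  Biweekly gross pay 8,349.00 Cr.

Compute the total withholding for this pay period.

2,699.95 Cr

Territorial Income Tax: taxable = 8,349.00 Cr − 1×460.00 Cr = 7,889.00 Cr
  647.00 Cr + 20.34% × (7,889.00 Cr − 5,800.00 Cr) = 647.00 Cr + 20.34% × 2,089.00 Cr = 1,071.90 Cr
Pension Levy: 7.9% × 8,349.00 Cr = 659.57 Cr
Workforce Levy: 5.8% × 8,349.00 Cr = 484.24 Cr
Long-Term Care Levy: 5.8% × 8,349.00 Cr = 484.24 Cr
Total: 1,071.90 Cr + 659.57 Cr + 484.24 Cr + 484.24 Cr = 2,699.95 Cr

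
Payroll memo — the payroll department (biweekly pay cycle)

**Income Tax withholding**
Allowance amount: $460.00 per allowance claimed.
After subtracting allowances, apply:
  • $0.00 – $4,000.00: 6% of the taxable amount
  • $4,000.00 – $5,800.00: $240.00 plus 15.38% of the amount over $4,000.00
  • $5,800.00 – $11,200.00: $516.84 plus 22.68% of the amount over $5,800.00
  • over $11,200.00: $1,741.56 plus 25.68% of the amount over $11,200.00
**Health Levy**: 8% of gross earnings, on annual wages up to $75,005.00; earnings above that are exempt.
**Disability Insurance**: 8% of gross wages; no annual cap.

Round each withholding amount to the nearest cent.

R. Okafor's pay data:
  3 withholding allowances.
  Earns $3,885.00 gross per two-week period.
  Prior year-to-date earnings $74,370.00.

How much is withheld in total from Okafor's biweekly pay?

$511.90

Income Tax: taxable = $3,885.00 − 3×$460.00 = $2,505.00
  6% × $2,505.00 = $150.30
Health Levy: cap $75,005.00 − YTD $74,370.00 = $635.00 subject; 8% × $635.00 = $50.80
Disability Insurance: 8% × $3,885.00 = $310.80
Total: $150.30 + $50.80 + $310.80 = $511.90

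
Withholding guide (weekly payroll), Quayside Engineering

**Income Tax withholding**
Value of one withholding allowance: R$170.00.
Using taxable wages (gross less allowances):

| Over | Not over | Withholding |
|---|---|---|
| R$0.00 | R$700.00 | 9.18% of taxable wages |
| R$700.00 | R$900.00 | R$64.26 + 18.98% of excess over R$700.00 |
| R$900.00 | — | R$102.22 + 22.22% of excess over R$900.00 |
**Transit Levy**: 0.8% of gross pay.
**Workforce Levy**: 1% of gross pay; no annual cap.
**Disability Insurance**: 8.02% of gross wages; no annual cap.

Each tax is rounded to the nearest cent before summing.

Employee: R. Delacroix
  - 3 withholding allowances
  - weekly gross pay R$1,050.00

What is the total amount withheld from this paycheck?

R$152.68

Income Tax: taxable = R$1,050.00 − 3×R$170.00 = R$540.00
  9.18% × R$540.00 = R$49.57
Transit Levy: 0.8% × R$1,050.00 = R$8.40
Workforce Levy: 1% × R$1,050.00 = R$10.50
Disability Insurance: 8.02% × R$1,050.00 = R$84.21
Total: R$49.57 + R$8.40 + R$10.50 + R$84.21 = R$152.68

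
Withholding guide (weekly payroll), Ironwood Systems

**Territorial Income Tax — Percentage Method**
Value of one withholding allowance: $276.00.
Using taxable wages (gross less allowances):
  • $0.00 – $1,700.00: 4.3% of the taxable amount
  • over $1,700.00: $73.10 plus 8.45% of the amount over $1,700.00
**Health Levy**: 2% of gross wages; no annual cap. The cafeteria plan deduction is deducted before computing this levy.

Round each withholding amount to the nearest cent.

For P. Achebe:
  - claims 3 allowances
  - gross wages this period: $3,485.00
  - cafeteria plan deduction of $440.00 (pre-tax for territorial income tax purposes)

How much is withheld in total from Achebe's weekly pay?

Territorial Income Tax: taxable = $3,485.00 − $440.00 − 3×$276.00 = $2,217.00
  $73.10 + 8.45% × ($2,217.00 − $1,700.00) = $73.10 + 8.45% × $517.00 = $116.79
Health Levy: 2% × $3,045.00 = $60.90
Total: $116.79 + $60.90 = $177.69

$177.69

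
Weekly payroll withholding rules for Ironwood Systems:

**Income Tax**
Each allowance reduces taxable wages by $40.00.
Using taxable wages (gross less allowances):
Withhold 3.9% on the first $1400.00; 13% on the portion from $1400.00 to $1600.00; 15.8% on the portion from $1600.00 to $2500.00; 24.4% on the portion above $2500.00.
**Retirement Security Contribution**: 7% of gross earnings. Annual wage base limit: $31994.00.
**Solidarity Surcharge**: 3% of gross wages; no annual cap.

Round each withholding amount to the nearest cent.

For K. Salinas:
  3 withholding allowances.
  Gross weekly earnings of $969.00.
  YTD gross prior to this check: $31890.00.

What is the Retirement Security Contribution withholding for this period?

Retirement Security Contribution: cap $31994.00 − YTD $31890.00 = $104.00 subject; 7% × $104.00 = $7.28

$7.28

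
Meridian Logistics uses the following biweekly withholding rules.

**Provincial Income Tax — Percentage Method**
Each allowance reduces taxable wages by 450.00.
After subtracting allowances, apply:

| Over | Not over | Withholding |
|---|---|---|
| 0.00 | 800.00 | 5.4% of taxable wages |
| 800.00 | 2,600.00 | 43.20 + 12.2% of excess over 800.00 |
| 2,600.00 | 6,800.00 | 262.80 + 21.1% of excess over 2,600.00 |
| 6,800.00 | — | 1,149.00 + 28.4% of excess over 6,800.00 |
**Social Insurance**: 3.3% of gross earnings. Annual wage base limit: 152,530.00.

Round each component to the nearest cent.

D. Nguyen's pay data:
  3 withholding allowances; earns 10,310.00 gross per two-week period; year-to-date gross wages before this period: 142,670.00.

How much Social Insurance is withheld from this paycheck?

Social Insurance: cap 152,530.00 − YTD 142,670.00 = 9,860.00 subject; 3.3% × 9,860.00 = 325.38

325.38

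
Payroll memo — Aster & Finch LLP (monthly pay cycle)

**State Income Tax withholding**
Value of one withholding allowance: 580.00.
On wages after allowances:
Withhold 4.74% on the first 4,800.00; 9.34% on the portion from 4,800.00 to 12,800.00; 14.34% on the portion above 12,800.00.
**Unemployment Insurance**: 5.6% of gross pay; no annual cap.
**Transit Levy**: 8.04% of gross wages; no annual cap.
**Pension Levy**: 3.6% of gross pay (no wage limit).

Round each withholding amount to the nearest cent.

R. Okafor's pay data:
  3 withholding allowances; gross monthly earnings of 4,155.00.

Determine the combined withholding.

State Income Tax: taxable = 4,155.00 − 3×580.00 = 2,415.00
  4.74% × 2,415.00 = 114.47
Unemployment Insurance: 5.6% × 4,155.00 = 232.68
Transit Levy: 8.04% × 4,155.00 = 334.06
Pension Levy: 3.6% × 4,155.00 = 149.58
Total: 114.47 + 232.68 + 334.06 + 149.58 = 830.79

830.79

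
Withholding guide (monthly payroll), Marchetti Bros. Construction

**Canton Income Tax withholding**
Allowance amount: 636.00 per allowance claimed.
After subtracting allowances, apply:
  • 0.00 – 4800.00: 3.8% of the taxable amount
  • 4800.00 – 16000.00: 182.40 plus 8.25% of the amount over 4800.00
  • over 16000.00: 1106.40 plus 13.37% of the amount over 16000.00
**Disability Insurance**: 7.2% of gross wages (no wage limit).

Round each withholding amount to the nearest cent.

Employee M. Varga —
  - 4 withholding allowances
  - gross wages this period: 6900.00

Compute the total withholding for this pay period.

Canton Income Tax: taxable = 6900.00 − 4×636.00 = 4356.00
  3.8% × 4356.00 = 165.53
Disability Insurance: 7.2% × 6900.00 = 496.80
Total: 165.53 + 496.80 = 662.33

662.33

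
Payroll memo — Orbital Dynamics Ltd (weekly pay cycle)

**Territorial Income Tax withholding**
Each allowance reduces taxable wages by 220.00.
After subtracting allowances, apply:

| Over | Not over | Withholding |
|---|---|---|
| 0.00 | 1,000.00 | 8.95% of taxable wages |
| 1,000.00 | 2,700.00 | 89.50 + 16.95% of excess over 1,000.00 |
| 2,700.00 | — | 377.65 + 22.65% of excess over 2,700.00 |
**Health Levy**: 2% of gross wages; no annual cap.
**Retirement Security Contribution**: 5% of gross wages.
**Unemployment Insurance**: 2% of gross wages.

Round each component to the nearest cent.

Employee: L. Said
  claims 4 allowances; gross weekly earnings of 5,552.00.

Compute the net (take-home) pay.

4,228.01

Territorial Income Tax: taxable = 5,552.00 − 4×220.00 = 4,672.00
  377.65 + 22.65% × (4,672.00 − 2,700.00) = 377.65 + 22.65% × 1,972.00 = 824.31
Health Levy: 2% × 5,552.00 = 111.04
Retirement Security Contribution: 5% × 5,552.00 = 277.60
Unemployment Insurance: 2% × 5,552.00 = 111.04
Total withheld: 824.31 + 111.04 + 277.60 + 111.04 = 1,323.99
Net pay: 5,552.00 − 1,323.99 = 4,228.01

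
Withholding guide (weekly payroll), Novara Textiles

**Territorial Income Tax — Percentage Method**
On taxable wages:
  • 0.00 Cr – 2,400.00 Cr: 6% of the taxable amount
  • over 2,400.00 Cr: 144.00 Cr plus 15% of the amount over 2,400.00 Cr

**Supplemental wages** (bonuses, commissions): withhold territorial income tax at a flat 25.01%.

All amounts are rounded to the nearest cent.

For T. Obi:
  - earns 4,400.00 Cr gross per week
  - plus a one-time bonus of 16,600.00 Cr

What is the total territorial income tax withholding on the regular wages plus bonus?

4,595.66 Cr

Territorial Income Tax: taxable = 4,400.00 Cr
  144.00 Cr + 15% × (4,400.00 Cr − 2,400.00 Cr) = 144.00 Cr + 15% × 2,000.00 Cr = 444.00 Cr
Supplemental (25.01% flat on bonus): 25.01% × 16,600.00 Cr = 4,151.66 Cr
Total territorial income tax: 444.00 Cr + 4,151.66 Cr = 4,595.66 Cr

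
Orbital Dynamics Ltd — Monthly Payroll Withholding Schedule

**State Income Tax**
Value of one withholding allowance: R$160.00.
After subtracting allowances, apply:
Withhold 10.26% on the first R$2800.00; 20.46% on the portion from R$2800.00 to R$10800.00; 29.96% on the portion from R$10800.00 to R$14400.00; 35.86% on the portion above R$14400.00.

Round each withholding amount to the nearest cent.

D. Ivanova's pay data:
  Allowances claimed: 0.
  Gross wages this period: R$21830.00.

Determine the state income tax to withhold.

R$5667.04

State Income Tax: taxable = R$21830.00
  R$3002.64 + 35.86% × (R$21830.00 − R$14400.00) = R$3002.64 + 35.86% × R$7430.00 = R$5667.04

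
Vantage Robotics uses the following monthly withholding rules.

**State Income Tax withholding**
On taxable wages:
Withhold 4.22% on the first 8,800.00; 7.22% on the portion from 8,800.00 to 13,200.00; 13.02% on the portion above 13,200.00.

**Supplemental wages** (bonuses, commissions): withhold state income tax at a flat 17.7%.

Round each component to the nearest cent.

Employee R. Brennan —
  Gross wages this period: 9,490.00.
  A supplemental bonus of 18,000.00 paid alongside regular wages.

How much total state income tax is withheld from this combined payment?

State Income Tax: taxable = 9,490.00
  371.36 + 7.22% × (9,490.00 − 8,800.00) = 371.36 + 7.22% × 690.00 = 421.18
Supplemental (17.7% flat on bonus): 17.7% × 18,000.00 = 3,186.00
Total state income tax: 421.18 + 3,186.00 = 3,607.18

3,607.18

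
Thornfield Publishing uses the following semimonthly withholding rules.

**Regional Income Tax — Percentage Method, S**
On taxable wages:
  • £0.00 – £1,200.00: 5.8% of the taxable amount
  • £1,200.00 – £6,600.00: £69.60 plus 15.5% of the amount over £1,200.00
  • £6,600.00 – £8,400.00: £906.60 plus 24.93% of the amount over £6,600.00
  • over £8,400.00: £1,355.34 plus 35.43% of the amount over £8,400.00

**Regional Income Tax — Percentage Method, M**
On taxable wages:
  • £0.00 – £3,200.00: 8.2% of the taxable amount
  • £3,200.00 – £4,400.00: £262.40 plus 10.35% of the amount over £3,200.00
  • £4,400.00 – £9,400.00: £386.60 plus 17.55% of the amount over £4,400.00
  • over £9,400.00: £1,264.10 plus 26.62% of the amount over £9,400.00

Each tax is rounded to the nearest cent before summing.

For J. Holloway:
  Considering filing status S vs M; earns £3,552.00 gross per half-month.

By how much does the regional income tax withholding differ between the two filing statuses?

Regional Income Tax (S): taxable = £3,552.00
  £69.60 + 15.5% × (£3,552.00 − £1,200.00) = £69.60 + 15.5% × £2,352.00 = £434.16
Regional Income Tax (M): taxable = £3,552.00
  £262.40 + 10.35% × (£3,552.00 − £3,200.00) = £262.40 + 10.35% × £352.00 = £298.83
Difference: |£434.16 − £298.83| = £135.33 (higher under S)

£135.33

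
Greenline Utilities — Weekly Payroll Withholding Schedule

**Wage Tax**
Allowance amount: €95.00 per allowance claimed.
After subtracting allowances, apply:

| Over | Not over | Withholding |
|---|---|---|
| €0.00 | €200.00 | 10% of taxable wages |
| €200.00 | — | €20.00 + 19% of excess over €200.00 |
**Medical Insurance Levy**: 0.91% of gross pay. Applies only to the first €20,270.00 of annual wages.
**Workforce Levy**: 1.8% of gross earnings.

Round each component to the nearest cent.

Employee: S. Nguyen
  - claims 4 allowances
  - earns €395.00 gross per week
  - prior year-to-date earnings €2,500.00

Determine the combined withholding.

Wage Tax: taxable = €395.00 − 4×€95.00 = €15.00
  10% × €15.00 = €1.50
Medical Insurance Levy: 0.91% × €395.00 = €3.59
Workforce Levy: 1.8% × €395.00 = €7.11
Total: €1.50 + €3.59 + €7.11 = €12.20

€12.20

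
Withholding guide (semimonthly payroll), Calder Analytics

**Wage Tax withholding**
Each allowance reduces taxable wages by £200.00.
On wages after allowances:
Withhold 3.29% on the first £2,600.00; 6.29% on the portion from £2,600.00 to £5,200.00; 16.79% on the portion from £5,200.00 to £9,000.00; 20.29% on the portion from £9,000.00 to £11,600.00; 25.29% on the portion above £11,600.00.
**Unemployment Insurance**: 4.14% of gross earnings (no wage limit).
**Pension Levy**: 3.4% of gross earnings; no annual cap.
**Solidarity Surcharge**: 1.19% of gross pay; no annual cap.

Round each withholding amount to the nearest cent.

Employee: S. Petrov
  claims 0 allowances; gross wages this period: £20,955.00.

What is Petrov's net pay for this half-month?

Wage Tax: taxable = £20,955.00
  £1,414.64 + 25.29% × (£20,955.00 − £11,600.00) = £1,414.64 + 25.29% × £9,355.00 = £3,780.52
Unemployment Insurance: 4.14% × £20,955.00 = £867.54
Pension Levy: 3.4% × £20,955.00 = £712.47
Solidarity Surcharge: 1.19% × £20,955.00 = £249.36
Total withheld: £3,780.52 + £867.54 + £712.47 + £249.36 = £5,609.89
Net pay: £20,955.00 − £5,609.89 = £15,345.11

£15,345.11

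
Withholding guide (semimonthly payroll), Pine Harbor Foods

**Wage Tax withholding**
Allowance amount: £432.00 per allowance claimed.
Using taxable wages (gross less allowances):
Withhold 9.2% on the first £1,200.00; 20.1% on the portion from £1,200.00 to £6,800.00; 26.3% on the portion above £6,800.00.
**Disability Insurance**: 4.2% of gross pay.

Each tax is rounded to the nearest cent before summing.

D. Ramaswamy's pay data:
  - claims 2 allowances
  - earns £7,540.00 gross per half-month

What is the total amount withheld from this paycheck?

£1,527.76

Wage Tax: taxable = £7,540.00 − 2×£432.00 = £6,676.00
  £110.40 + 20.1% × (£6,676.00 − £1,200.00) = £110.40 + 20.1% × £5,476.00 = £1,211.08
Disability Insurance: 4.2% × £7,540.00 = £316.68
Total: £1,211.08 + £316.68 = £1,527.76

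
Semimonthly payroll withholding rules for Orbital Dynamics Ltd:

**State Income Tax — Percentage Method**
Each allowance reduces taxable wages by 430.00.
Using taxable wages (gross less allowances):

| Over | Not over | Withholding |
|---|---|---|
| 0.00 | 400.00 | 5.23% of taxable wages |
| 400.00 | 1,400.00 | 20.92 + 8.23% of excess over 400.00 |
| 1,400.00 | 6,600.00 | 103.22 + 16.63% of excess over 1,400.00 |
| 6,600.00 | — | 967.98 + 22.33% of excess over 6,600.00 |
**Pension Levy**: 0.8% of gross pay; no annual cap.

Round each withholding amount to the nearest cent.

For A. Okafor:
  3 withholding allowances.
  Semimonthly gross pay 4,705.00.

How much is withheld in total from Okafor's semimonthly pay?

475.95

State Income Tax: taxable = 4,705.00 − 3×430.00 = 3,415.00
  103.22 + 16.63% × (3,415.00 − 1,400.00) = 103.22 + 16.63% × 2,015.00 = 438.31
Pension Levy: 0.8% × 4,705.00 = 37.64
Total: 438.31 + 37.64 = 475.95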